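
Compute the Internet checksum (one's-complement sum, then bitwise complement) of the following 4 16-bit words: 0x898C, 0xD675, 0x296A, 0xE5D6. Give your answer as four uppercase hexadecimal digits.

One's-complement addition (fold any carry out of bit 15 back into bit 0):
  0x898C + 0xD675 = 0x16001 → wrap carry → 0x6002
  0x6002 + 0x296A = 0x0896C
  0x896C + 0xE5D6 = 0x16F42 → wrap carry → 0x6F43
One's-complement sum = 0x6F43.
Checksum = ~0x6F43 & 0xFFFF = 0x90BC.

90BC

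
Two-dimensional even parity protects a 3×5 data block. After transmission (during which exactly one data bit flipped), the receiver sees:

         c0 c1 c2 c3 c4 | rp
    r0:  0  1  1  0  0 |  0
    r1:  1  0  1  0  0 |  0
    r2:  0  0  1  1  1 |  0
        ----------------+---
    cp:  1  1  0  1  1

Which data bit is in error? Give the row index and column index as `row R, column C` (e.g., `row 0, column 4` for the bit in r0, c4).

row 2, column 2

Recompute each row's even parity and compare to rp:
  r0: data parity 0, sent rp 0 → ok
  r1: data parity 0, sent rp 0 → ok
  r2: data parity 1, sent rp 0 → mismatch
Recompute each column's even parity and compare to cp:
  c0: data parity 1, sent cp 1 → ok
  c1: data parity 1, sent cp 1 → ok
  c2: data parity 1, sent cp 0 → mismatch
  c3: data parity 1, sent cp 1 → ok
  c4: data parity 1, sent cp 1 → ok
Exactly one row (r2) and one column (c2) fail → the flipped bit is at their intersection.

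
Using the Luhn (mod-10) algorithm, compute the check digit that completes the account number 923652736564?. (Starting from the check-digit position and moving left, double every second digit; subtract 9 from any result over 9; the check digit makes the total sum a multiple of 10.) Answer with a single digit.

Partial digits right→left: 4 6 5 6 3 7 2 5 6 3 2 9
Double every second digit counting from the check-digit position (so the 1st, 3rd, 5th, ... of the partial from the right).
  doubled (with −9 where >9): 8 1 6 4 3 4 → sum 26
  kept as-is: 6 6 7 5 3 9 → sum 36
Total = 26 + 36 = 62.
Check digit = (10 − (62 mod 10)) mod 10 = 8.

8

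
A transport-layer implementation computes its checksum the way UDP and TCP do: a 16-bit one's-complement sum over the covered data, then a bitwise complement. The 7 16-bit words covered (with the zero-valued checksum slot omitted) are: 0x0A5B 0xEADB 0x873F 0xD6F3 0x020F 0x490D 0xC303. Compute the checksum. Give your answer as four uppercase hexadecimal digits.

One's-complement addition (fold any carry out of bit 15 back into bit 0):
  0x0A5B + 0xEADB = 0x0F536
  0xF536 + 0x873F = 0x17C75 → wrap carry → 0x7C76
  0x7C76 + 0xD6F3 = 0x15369 → wrap carry → 0x536A
  0x536A + 0x020F = 0x05579
  0x5579 + 0x490D = 0x09E86
  0x9E86 + 0xC303 = 0x16189 → wrap carry → 0x618A
One's-complement sum = 0x618A.
Checksum = ~0x618A & 0xFFFF = 0x9E75.

9E75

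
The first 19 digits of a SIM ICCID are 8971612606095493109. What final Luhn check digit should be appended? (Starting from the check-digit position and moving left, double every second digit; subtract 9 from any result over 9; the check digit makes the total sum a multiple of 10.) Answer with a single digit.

Partial digits right→left: 9 0 1 3 9 4 5 9 0 6 0 6 2 1 6 1 7 9 8
Double every second digit counting from the check-digit position (so the 1st, 3rd, 5th, ... of the partial from the right).
  doubled (with −9 where >9): 9 2 9 1 0 0 4 3 5 7 → sum 40
  kept as-is: 0 3 4 9 6 6 1 1 9 → sum 39
Total = 40 + 39 = 79.
Check digit = (10 − (79 mod 10)) mod 10 = 1.

1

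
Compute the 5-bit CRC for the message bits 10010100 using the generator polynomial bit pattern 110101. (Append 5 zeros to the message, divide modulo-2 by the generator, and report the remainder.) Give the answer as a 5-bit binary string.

Append 5 zeros: 1001010000000. Divide by 110101 (XOR where the leading bit is 1):
  pos 0: 100101 XOR 110101 = 010000
  pos 1: 100000 XOR 110101 = 010101
  pos 2: 101010 XOR 110101 = 011111
  pos 3: 111110 XOR 110101 = 001011
  pos 5: 101100 XOR 110101 = 011001
  pos 6: 110010 XOR 110101 = 000111
Remainder (last 5 bits) = 01110. This is the CRC / FCS.

01110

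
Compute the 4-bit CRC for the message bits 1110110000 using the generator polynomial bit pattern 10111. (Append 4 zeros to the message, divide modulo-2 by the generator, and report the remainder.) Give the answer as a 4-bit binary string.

Append 4 zeros: 11101100000000. Divide by 10111 (XOR where the leading bit is 1):
  pos 0: 11101 XOR 10111 = 01010
  pos 1: 10101 XOR 10111 = 00010
  pos 4: 10000 XOR 10111 = 00111
  pos 6: 11100 XOR 10111 = 01011
  pos 7: 10110 XOR 10111 = 00001
Remainder (last 4 bits) = 0100. This is the CRC / FCS.

0100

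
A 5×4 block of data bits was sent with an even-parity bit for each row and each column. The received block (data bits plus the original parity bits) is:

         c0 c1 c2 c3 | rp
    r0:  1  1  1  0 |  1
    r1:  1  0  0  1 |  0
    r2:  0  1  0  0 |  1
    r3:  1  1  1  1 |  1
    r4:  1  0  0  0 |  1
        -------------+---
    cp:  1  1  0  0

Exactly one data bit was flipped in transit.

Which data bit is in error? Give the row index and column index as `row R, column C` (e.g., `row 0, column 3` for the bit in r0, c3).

row 3, column 0

Recompute each row's even parity and compare to rp:
  r0: data parity 1, sent rp 1 → ok
  r1: data parity 0, sent rp 0 → ok
  r2: data parity 1, sent rp 1 → ok
  r3: data parity 0, sent rp 1 → mismatch
  r4: data parity 1, sent rp 1 → ok
Recompute each column's even parity and compare to cp:
  c0: data parity 0, sent cp 1 → mismatch
  c1: data parity 1, sent cp 1 → ok
  c2: data parity 0, sent cp 0 → ok
  c3: data parity 0, sent cp 0 → ok
Exactly one row (r3) and one column (c0) fail → the flipped bit is at their intersection.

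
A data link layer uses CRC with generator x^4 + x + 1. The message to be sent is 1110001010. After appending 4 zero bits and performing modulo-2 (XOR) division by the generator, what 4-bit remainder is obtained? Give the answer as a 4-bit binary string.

0001

Append 4 zeros: 11100010100000. Divide by 10011 (XOR where the leading bit is 1):
  pos 0: 11100 XOR 10011 = 01111
  pos 1: 11110 XOR 10011 = 01101
  pos 2: 11011 XOR 10011 = 01000
  pos 3: 10000 XOR 10011 = 00011
  pos 6: 11100 XOR 10011 = 01111
  pos 7: 11110 XOR 10011 = 01101
  pos 8: 11010 XOR 10011 = 01001
  pos 9: 10010 XOR 10011 = 00001
Remainder (last 4 bits) = 0001. This is the CRC / FCS.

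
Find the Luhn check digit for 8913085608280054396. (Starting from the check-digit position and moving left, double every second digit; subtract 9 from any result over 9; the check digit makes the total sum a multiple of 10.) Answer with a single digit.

Partial digits right→left: 6 9 3 4 5 0 0 8 2 8 0 6 5 8 0 3 1 9 8
Double every second digit counting from the check-digit position (so the 1st, 3rd, 5th, ... of the partial from the right).
  doubled (with −9 where >9): 3 6 1 0 4 0 1 0 2 7 → sum 24
  kept as-is: 9 4 0 8 8 6 8 3 9 → sum 55
Total = 24 + 55 = 79.
Check digit = (10 − (79 mod 10)) mod 10 = 1.

1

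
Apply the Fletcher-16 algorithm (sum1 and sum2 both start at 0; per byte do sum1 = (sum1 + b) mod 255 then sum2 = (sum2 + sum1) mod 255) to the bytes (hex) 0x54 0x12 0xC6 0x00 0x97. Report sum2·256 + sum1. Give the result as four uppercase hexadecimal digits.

Running sums (mod 255):
  after byte 0 (0x54): sum1=84, sum2=84
  after byte 1 (0x12): sum1=102, sum2=186
  after byte 2 (0xC6): sum1=45, sum2=231
  after byte 3 (0x00): sum1=45, sum2=21
  after byte 4 (0x97): sum1=196, sum2=217
Checksum = sum2·256 + sum1 = 217·256 + 196 = 55748 = 0xD9C4.

D9C4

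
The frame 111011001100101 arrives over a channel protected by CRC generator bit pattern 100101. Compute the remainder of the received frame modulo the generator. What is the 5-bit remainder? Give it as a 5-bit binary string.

01110

Modulo-2 division of 111011001100101 by 100101:
  pos 0: 111011 XOR 100101 = 011110
  pos 1: 111100 XOR 100101 = 011001
  pos 2: 110010 XOR 100101 = 010111
  pos 3: 101111 XOR 100101 = 001010
  pos 5: 101010 XOR 100101 = 001111
  pos 7: 111101 XOR 100101 = 011000
  pos 8: 110000 XOR 100101 = 010101
  pos 9: 101011 XOR 100101 = 001110
Remainder = 01110 (nonzero — an error is detected).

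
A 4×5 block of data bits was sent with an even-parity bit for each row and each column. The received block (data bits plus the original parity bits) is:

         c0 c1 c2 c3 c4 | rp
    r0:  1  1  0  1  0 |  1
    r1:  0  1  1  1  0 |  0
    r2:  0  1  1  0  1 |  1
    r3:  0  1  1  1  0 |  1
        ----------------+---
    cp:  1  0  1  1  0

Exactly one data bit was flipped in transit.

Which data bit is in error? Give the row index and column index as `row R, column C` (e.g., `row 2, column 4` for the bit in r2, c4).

Recompute each row's even parity and compare to rp:
  r0: data parity 1, sent rp 1 → ok
  r1: data parity 1, sent rp 0 → mismatch
  r2: data parity 1, sent rp 1 → ok
  r3: data parity 1, sent rp 1 → ok
Recompute each column's even parity and compare to cp:
  c0: data parity 1, sent cp 1 → ok
  c1: data parity 0, sent cp 0 → ok
  c2: data parity 1, sent cp 1 → ok
  c3: data parity 1, sent cp 1 → ok
  c4: data parity 1, sent cp 0 → mismatch
Exactly one row (r1) and one column (c4) fail → the flipped bit is at their intersection.

row 1, column 4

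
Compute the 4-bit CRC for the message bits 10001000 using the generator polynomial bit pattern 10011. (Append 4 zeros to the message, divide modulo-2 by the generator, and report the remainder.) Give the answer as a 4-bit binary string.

0101

Append 4 zeros: 100010000000. Divide by 10011 (XOR where the leading bit is 1):
  pos 0: 10001 XOR 10011 = 00010
  pos 3: 10000 XOR 10011 = 00011
  pos 6: 11000 XOR 10011 = 01011
  pos 7: 10110 XOR 10011 = 00101
Remainder (last 4 bits) = 0101. This is the CRC / FCS.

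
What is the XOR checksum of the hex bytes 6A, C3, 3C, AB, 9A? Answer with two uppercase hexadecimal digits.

XOR the bytes together:
  start with 0x6A
  0x6A ⊕ 0xC3 = 0xA9
  0xA9 ⊕ 0x3C = 0x95
  0x95 ⊕ 0xAB = 0x3E
  0x3E ⊕ 0x9A = 0xA4

A4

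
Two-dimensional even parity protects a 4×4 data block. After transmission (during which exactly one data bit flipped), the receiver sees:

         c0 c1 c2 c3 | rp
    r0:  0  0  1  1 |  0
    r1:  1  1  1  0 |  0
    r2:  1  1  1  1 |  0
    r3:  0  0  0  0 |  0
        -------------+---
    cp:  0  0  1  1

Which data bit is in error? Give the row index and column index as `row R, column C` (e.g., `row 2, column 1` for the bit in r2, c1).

Recompute each row's even parity and compare to rp:
  r0: data parity 0, sent rp 0 → ok
  r1: data parity 1, sent rp 0 → mismatch
  r2: data parity 0, sent rp 0 → ok
  r3: data parity 0, sent rp 0 → ok
Recompute each column's even parity and compare to cp:
  c0: data parity 0, sent cp 0 → ok
  c1: data parity 0, sent cp 0 → ok
  c2: data parity 1, sent cp 1 → ok
  c3: data parity 0, sent cp 1 → mismatch
Exactly one row (r1) and one column (c3) fail → the flipped bit is at their intersection.

row 1, column 3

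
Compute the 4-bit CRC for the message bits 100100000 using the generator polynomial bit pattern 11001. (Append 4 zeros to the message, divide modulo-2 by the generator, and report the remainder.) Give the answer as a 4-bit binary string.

0110

Append 4 zeros: 1001000000000. Divide by 11001 (XOR where the leading bit is 1):
  pos 0: 10010 XOR 11001 = 01011
  pos 1: 10110 XOR 11001 = 01111
  pos 2: 11110 XOR 11001 = 00111
  pos 4: 11100 XOR 11001 = 00101
  pos 6: 10100 XOR 11001 = 01101
  pos 7: 11010 XOR 11001 = 00011
Remainder (last 4 bits) = 0110. This is the CRC / FCS.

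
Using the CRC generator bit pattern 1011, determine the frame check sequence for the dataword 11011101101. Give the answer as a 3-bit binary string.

Append 3 zeros: 11011101101000. Divide by 1011 (XOR where the leading bit is 1):
  pos 0: 1101 XOR 1011 = 0110
  pos 1: 1101 XOR 1011 = 0110
  pos 2: 1101 XOR 1011 = 0110
  pos 3: 1100 XOR 1011 = 0111
  pos 4: 1111 XOR 1011 = 0100
  pos 5: 1001 XOR 1011 = 0010
  pos 7: 1001 XOR 1011 = 0010
  pos 9: 1000 XOR 1011 = 0011
Remainder (last 3 bits) = 110. This is the CRC / FCS.

110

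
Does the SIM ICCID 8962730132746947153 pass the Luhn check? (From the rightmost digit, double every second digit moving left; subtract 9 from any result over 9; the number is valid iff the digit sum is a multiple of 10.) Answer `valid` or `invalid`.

invalid

From the right, keep odd positions and double even positions (subtract 9 from any doubled value over 9):
  doubled (positions 2,4,...): 1 5 9 8 4 2 6 4 9 → sum 48
  kept (positions 1,3,...): 3 1 4 6 7 3 0 7 6 8 → sum 45
Total = 93.
93 mod 10 = 3, so the number is invalid.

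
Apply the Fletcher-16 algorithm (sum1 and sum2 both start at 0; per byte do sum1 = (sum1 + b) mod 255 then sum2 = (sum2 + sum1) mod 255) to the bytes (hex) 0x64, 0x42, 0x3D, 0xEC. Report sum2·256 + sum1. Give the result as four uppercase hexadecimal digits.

BFD0

Running sums (mod 255):
  after byte 0 (0x64): sum1=100, sum2=100
  after byte 1 (0x42): sum1=166, sum2=11
  after byte 2 (0x3D): sum1=227, sum2=238
  after byte 3 (0xEC): sum1=208, sum2=191
Checksum = sum2·256 + sum1 = 191·256 + 208 = 49104 = 0xBFD0.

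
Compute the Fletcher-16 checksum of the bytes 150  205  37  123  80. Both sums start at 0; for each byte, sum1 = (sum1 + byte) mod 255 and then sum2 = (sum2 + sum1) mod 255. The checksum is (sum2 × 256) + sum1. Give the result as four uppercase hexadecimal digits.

DE55

Running sums (mod 255):
  after byte 0 (150): sum1=150, sum2=150
  after byte 1 (205): sum1=100, sum2=250
  after byte 2 (37): sum1=137, sum2=132
  after byte 3 (123): sum1=5, sum2=137
  after byte 4 (80): sum1=85, sum2=222
Checksum = sum2·256 + sum1 = 222·256 + 85 = 56917 = 0xDE55.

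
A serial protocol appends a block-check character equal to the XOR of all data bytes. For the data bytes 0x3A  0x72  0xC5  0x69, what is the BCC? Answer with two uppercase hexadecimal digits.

E4

XOR the bytes together:
  start with 0x3A
  0x3A ⊕ 0x72 = 0x48
  0x48 ⊕ 0xC5 = 0x8D
  0x8D ⊕ 0x69 = 0xE4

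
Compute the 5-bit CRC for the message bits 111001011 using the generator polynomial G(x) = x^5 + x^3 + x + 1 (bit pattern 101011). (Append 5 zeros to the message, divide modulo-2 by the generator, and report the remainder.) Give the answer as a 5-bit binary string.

Append 5 zeros: 11100101100000. Divide by 101011 (XOR where the leading bit is 1):
  pos 0: 111001 XOR 101011 = 010010
  pos 1: 100100 XOR 101011 = 001111
  pos 3: 111111 XOR 101011 = 010100
  pos 4: 101000 XOR 101011 = 000011
  pos 8: 110000 XOR 101011 = 011011
Remainder (last 5 bits) = 11011. This is the CRC / FCS.

11011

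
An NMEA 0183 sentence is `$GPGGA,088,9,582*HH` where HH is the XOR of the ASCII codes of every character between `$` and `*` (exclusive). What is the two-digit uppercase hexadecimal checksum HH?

XOR the ASCII codes of the payload characters:
  'G' = 0x47 → acc = 0x47
  'P' = 0x50 → acc = 0x17
  'G' = 0x47 → acc = 0x50
  'G' = 0x47 → acc = 0x17
  'A' = 0x41 → acc = 0x56
  ',' = 0x2C → acc = 0x7A
  '0' = 0x30 → acc = 0x4A
  '8' = 0x38 → acc = 0x72
  '8' = 0x38 → acc = 0x4A
  ',' = 0x2C → acc = 0x66
  '9' = 0x39 → acc = 0x5F
  ',' = 0x2C → acc = 0x73
  '5' = 0x35 → acc = 0x46
  '8' = 0x38 → acc = 0x7E
  '2' = 0x32 → acc = 0x4C
Checksum = 0x4C.

4C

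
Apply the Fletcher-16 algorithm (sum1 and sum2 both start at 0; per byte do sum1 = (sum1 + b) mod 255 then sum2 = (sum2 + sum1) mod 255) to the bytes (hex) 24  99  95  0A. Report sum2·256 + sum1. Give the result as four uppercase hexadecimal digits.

Running sums (mod 255):
  after byte 0 (24): sum1=36, sum2=36
  after byte 1 (99): sum1=189, sum2=225
  after byte 2 (95): sum1=83, sum2=53
  after byte 3 (0A): sum1=93, sum2=146
Checksum = sum2·256 + sum1 = 146·256 + 93 = 37469 = 0x925D.

925D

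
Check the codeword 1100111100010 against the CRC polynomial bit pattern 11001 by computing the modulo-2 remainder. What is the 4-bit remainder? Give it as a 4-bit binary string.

Modulo-2 division of 1100111100010 by 11001:
  pos 0: 11001 XOR 11001 = 00000
  pos 5: 11100 XOR 11001 = 00101
  pos 7: 10101 XOR 11001 = 01100
  pos 8: 11000 XOR 11001 = 00001
Remainder = 0001 (nonzero — an error is detected).

0001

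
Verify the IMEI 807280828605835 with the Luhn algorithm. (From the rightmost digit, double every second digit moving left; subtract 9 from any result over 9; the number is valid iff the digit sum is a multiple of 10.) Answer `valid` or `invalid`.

From the right, keep odd positions and double even positions (subtract 9 from any doubled value over 9):
  doubled (positions 2,4,...): 6 1 3 4 0 4 0 → sum 18
  kept (positions 1,3,...): 5 8 0 8 8 8 7 8 → sum 52
Total = 70.
70 mod 10 = 0, so the number is valid.

valid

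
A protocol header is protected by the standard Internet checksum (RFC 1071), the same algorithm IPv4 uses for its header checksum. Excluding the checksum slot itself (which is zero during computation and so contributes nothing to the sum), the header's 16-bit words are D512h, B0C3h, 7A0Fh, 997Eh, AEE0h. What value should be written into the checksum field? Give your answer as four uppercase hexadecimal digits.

One's-complement addition (fold any carry out of bit 15 back into bit 0):
  0xD512 + 0xB0C3 = 0x185D5 → wrap carry → 0x85D6
  0x85D6 + 0x7A0F = 0x0FFE5
  0xFFE5 + 0x997E = 0x19963 → wrap carry → 0x9964
  0x9964 + 0xAEE0 = 0x14844 → wrap carry → 0x4845
One's-complement sum = 0x4845.
Checksum = ~0x4845 & 0xFFFF = 0xB7BA.

B7BA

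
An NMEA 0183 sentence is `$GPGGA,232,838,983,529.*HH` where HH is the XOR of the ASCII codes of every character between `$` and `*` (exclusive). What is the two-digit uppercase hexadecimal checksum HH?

74

XOR the ASCII codes of the payload characters:
  'G' = 0x47 → acc = 0x47
  'P' = 0x50 → acc = 0x17
  'G' = 0x47 → acc = 0x50
  'G' = 0x47 → acc = 0x17
  'A' = 0x41 → acc = 0x56
  ',' = 0x2C → acc = 0x7A
  '2' = 0x32 → acc = 0x48
  '3' = 0x33 → acc = 0x7B
  '2' = 0x32 → acc = 0x49
  ',' = 0x2C → acc = 0x65
  '8' = 0x38 → acc = 0x5D
  '3' = 0x33 → acc = 0x6E
  '8' = 0x38 → acc = 0x56
  ',' = 0x2C → acc = 0x7A
  '9' = 0x39 → acc = 0x43
  '8' = 0x38 → acc = 0x7B
  '3' = 0x33 → acc = 0x48
  ',' = 0x2C → acc = 0x64
  '5' = 0x35 → acc = 0x51
  '2' = 0x32 → acc = 0x63
  '9' = 0x39 → acc = 0x5A
  '.' = 0x2E → acc = 0x74
Checksum = 0x74.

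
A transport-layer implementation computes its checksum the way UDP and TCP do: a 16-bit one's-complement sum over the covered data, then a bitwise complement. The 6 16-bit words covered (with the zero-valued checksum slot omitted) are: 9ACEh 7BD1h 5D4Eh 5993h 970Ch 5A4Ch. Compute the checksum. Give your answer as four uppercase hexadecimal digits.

4125

One's-complement addition (fold any carry out of bit 15 back into bit 0):
  0x9ACE + 0x7BD1 = 0x1169F → wrap carry → 0x16A0
  0x16A0 + 0x5D4E = 0x073EE
  0x73EE + 0x5993 = 0x0CD81
  0xCD81 + 0x970C = 0x1648D → wrap carry → 0x648E
  0x648E + 0x5A4C = 0x0BEDA
One's-complement sum = 0xBEDA.
Checksum = ~0xBEDA & 0xFFFF = 0x4125.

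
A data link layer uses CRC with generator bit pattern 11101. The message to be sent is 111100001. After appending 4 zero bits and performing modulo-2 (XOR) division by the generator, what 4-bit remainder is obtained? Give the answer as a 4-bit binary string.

1011

Append 4 zeros: 1111000010000. Divide by 11101 (XOR where the leading bit is 1):
  pos 0: 11110 XOR 11101 = 00011
  pos 3: 11000 XOR 11101 = 00101
  pos 5: 10110 XOR 11101 = 01011
  pos 6: 10110 XOR 11101 = 01011
  pos 7: 10110 XOR 11101 = 01011
  pos 8: 10110 XOR 11101 = 01011
Remainder (last 4 bits) = 1011. This is the CRC / FCS.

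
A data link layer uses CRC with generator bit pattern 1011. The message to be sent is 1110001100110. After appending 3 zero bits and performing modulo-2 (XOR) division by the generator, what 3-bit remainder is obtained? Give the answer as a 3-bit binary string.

Append 3 zeros: 1110001100110000. Divide by 1011 (XOR where the leading bit is 1):
  pos 0: 1110 XOR 1011 = 0101
  pos 1: 1010 XOR 1011 = 0001
  pos 4: 1011 XOR 1011 = 0000
  pos 10: 1100 XOR 1011 = 0111
  pos 11: 1110 XOR 1011 = 0101
  pos 12: 1010 XOR 1011 = 0001
Remainder (last 3 bits) = 001. This is the CRC / FCS.

001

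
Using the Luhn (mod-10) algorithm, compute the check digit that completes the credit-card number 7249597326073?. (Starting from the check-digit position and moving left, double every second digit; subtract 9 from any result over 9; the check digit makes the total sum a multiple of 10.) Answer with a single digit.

Partial digits right→left: 3 7 0 6 2 3 7 9 5 9 4 2 7
Double every second digit counting from the check-digit position (so the 1st, 3rd, 5th, ... of the partial from the right).
  doubled (with −9 where >9): 6 0 4 5 1 8 5 → sum 29
  kept as-is: 7 6 3 9 9 2 → sum 36
Total = 29 + 36 = 65.
Check digit = (10 − (65 mod 10)) mod 10 = 5.

5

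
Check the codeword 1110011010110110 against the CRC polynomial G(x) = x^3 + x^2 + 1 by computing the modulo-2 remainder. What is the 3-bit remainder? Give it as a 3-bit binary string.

Modulo-2 division of 1110011010110110 by 1101:
  pos 0: 1110 XOR 1101 = 0011
  pos 2: 1101 XOR 1101 = 0000
  pos 6: 1010 XOR 1101 = 0111
  pos 7: 1111 XOR 1101 = 0010
  pos 9: 1010 XOR 1101 = 0111
  pos 10: 1111 XOR 1101 = 0010
  pos 12: 1010 XOR 1101 = 0111
Remainder = 111 (nonzero — an error is detected).

111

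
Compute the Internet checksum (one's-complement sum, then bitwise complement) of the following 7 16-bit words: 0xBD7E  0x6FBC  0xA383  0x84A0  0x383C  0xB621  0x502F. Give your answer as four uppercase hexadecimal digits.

One's-complement addition (fold any carry out of bit 15 back into bit 0):
  0xBD7E + 0x6FBC = 0x12D3A → wrap carry → 0x2D3B
  0x2D3B + 0xA383 = 0x0D0BE
  0xD0BE + 0x84A0 = 0x1555E → wrap carry → 0x555F
  0x555F + 0x383C = 0x08D9B
  0x8D9B + 0xB621 = 0x143BC → wrap carry → 0x43BD
  0x43BD + 0x502F = 0x093EC
One's-complement sum = 0x93EC.
Checksum = ~0x93EC & 0xFFFF = 0x6C13.

6C13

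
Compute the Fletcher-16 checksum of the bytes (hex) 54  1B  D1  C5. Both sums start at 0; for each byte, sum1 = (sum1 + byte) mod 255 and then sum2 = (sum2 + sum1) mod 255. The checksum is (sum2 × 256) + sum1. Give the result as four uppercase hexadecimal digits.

0C07

Running sums (mod 255):
  after byte 0 (54): sum1=84, sum2=84
  after byte 1 (1B): sum1=111, sum2=195
  after byte 2 (D1): sum1=65, sum2=5
  after byte 3 (C5): sum1=7, sum2=12
Checksum = sum2·256 + sum1 = 12·256 + 7 = 3079 = 0x0C07.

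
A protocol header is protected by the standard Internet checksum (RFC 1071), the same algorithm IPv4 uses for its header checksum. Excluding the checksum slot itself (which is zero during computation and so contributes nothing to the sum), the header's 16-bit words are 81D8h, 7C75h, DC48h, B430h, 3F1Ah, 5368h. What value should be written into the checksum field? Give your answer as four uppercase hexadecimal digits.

One's-complement addition (fold any carry out of bit 15 back into bit 0):
  0x81D8 + 0x7C75 = 0x0FE4D
  0xFE4D + 0xDC48 = 0x1DA95 → wrap carry → 0xDA96
  0xDA96 + 0xB430 = 0x18EC6 → wrap carry → 0x8EC7
  0x8EC7 + 0x3F1A = 0x0CDE1
  0xCDE1 + 0x5368 = 0x12149 → wrap carry → 0x214A
One's-complement sum = 0x214A.
Checksum = ~0x214A & 0xFFFF = 0xDEB5.

DEB5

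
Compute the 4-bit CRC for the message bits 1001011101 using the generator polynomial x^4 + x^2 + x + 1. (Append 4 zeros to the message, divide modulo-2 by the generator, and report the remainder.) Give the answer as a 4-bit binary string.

Append 4 zeros: 10010111010000. Divide by 10111 (XOR where the leading bit is 1):
  pos 0: 10010 XOR 10111 = 00101
  pos 2: 10111 XOR 10111 = 00000
  pos 7: 10100 XOR 10111 = 00011
Remainder (last 4 bits) = 1100. This is the CRC / FCS.

1100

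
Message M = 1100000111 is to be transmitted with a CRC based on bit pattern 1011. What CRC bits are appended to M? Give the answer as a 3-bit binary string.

011

Append 3 zeros: 1100000111000. Divide by 1011 (XOR where the leading bit is 1):
  pos 0: 1100 XOR 1011 = 0111
  pos 1: 1110 XOR 1011 = 0101
  pos 2: 1010 XOR 1011 = 0001
  pos 5: 1011 XOR 1011 = 0000
  pos 9: 1000 XOR 1011 = 0011
Remainder (last 3 bits) = 011. This is the CRC / FCS.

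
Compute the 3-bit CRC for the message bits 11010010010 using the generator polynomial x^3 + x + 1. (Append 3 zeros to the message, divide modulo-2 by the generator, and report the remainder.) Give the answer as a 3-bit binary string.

110

Append 3 zeros: 11010010010000. Divide by 1011 (XOR where the leading bit is 1):
  pos 0: 1101 XOR 1011 = 0110
  pos 1: 1100 XOR 1011 = 0111
  pos 2: 1110 XOR 1011 = 0101
  pos 3: 1011 XOR 1011 = 0000
  pos 9: 1000 XOR 1011 = 0011
Remainder (last 3 bits) = 110. This is the CRC / FCS.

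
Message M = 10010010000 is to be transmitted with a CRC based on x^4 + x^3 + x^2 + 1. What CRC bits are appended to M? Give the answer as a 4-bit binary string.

1110

Append 4 zeros: 100100100000000. Divide by 11101 (XOR where the leading bit is 1):
  pos 0: 10010 XOR 11101 = 01111
  pos 1: 11110 XOR 11101 = 00011
  pos 4: 11100 XOR 11101 = 00001
  pos 8: 10000 XOR 11101 = 01101
  pos 9: 11010 XOR 11101 = 00111
Remainder (last 4 bits) = 1110. This is the CRC / FCS.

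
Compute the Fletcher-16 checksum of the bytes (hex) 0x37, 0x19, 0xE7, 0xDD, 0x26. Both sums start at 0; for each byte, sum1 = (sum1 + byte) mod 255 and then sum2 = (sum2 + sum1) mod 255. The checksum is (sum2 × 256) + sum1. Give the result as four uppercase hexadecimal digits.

Running sums (mod 255):
  after byte 0 (0x37): sum1=55, sum2=55
  after byte 1 (0x19): sum1=80, sum2=135
  after byte 2 (0xE7): sum1=56, sum2=191
  after byte 3 (0xDD): sum1=22, sum2=213
  after byte 4 (0x26): sum1=60, sum2=18
Checksum = sum2·256 + sum1 = 18·256 + 60 = 4668 = 0x123C.

123C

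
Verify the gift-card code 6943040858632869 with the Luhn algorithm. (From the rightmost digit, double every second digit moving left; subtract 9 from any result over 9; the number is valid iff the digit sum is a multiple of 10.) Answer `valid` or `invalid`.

From the right, keep odd positions and double even positions (subtract 9 from any doubled value over 9):
  doubled (positions 2,4,...): 3 4 3 1 0 0 8 3 → sum 22
  kept (positions 1,3,...): 9 8 3 8 8 4 3 9 → sum 52
Total = 74.
74 mod 10 = 4, so the number is invalid.

invalid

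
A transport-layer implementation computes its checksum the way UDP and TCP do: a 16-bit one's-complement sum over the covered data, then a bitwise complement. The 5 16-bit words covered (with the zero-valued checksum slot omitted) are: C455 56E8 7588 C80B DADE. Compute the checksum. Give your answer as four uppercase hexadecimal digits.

One's-complement addition (fold any carry out of bit 15 back into bit 0):
  0xC455 + 0x56E8 = 0x11B3D → wrap carry → 0x1B3E
  0x1B3E + 0x7588 = 0x090C6
  0x90C6 + 0xC80B = 0x158D1 → wrap carry → 0x58D2
  0x58D2 + 0xDADE = 0x133B0 → wrap carry → 0x33B1
One's-complement sum = 0x33B1.
Checksum = ~0x33B1 & 0xFFFF = 0xCC4E.

CC4E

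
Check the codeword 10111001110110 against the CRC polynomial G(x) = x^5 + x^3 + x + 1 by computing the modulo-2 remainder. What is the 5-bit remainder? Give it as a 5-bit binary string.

Modulo-2 division of 10111001110110 by 101011:
  pos 0: 101110 XOR 101011 = 000101
  pos 3: 101011 XOR 101011 = 000000
Remainder = 10110 (nonzero — an error is detected).

10110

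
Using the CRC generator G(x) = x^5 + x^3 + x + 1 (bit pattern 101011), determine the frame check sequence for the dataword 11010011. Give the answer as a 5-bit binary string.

10110

Append 5 zeros: 1101001100000. Divide by 101011 (XOR where the leading bit is 1):
  pos 0: 110100 XOR 101011 = 011111
  pos 1: 111111 XOR 101011 = 010100
  pos 2: 101001 XOR 101011 = 000010
  pos 6: 100000 XOR 101011 = 001011
Remainder (last 5 bits) = 10110. This is the CRC / FCS.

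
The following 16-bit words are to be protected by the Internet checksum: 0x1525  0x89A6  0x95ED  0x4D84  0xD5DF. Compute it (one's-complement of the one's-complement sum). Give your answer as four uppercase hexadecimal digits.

A7E2

One's-complement addition (fold any carry out of bit 15 back into bit 0):
  0x1525 + 0x89A6 = 0x09ECB
  0x9ECB + 0x95ED = 0x134B8 → wrap carry → 0x34B9
  0x34B9 + 0x4D84 = 0x0823D
  0x823D + 0xD5DF = 0x1581C → wrap carry → 0x581D
One's-complement sum = 0x581D.
Checksum = ~0x581D & 0xFFFF = 0xA7E2.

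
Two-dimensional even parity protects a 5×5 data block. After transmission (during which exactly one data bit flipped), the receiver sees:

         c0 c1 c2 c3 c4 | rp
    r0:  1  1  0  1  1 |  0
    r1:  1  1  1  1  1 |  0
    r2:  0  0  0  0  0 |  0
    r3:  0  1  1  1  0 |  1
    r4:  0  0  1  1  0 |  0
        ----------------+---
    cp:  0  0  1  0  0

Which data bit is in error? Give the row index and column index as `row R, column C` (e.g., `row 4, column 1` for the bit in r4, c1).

row 1, column 1

Recompute each row's even parity and compare to rp:
  r0: data parity 0, sent rp 0 → ok
  r1: data parity 1, sent rp 0 → mismatch
  r2: data parity 0, sent rp 0 → ok
  r3: data parity 1, sent rp 1 → ok
  r4: data parity 0, sent rp 0 → ok
Recompute each column's even parity and compare to cp:
  c0: data parity 0, sent cp 0 → ok
  c1: data parity 1, sent cp 0 → mismatch
  c2: data parity 1, sent cp 1 → ok
  c3: data parity 0, sent cp 0 → ok
  c4: data parity 0, sent cp 0 → ok
Exactly one row (r1) and one column (c1) fail → the flipped bit is at their intersection.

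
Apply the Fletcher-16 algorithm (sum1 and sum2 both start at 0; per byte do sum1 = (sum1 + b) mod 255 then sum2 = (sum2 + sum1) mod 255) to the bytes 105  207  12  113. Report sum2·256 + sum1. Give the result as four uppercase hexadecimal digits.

Running sums (mod 255):
  after byte 0 (105): sum1=105, sum2=105
  after byte 1 (207): sum1=57, sum2=162
  after byte 2 (12): sum1=69, sum2=231
  after byte 3 (113): sum1=182, sum2=158
Checksum = sum2·256 + sum1 = 158·256 + 182 = 40630 = 0x9EB6.

9EB6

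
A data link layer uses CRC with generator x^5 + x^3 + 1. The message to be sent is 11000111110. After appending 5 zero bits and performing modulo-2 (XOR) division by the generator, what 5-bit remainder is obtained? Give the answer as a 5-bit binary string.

01110

Append 5 zeros: 1100011111000000. Divide by 101001 (XOR where the leading bit is 1):
  pos 0: 110001 XOR 101001 = 011000
  pos 1: 110001 XOR 101001 = 011000
  pos 2: 110001 XOR 101001 = 011000
  pos 3: 110001 XOR 101001 = 011000
  pos 4: 110001 XOR 101001 = 011000
  pos 5: 110000 XOR 101001 = 011001
  pos 6: 110010 XOR 101001 = 011011
  pos 7: 110110 XOR 101001 = 011111
  pos 8: 111110 XOR 101001 = 010111
  pos 9: 101110 XOR 101001 = 000111
Remainder (last 5 bits) = 01110. This is the CRC / FCS.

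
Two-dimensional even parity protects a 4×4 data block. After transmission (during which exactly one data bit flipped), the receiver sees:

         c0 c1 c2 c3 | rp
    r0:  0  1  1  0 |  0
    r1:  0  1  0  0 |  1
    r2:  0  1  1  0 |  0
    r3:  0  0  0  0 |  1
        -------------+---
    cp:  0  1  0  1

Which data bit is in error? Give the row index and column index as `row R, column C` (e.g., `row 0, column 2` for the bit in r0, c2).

Recompute each row's even parity and compare to rp:
  r0: data parity 0, sent rp 0 → ok
  r1: data parity 1, sent rp 1 → ok
  r2: data parity 0, sent rp 0 → ok
  r3: data parity 0, sent rp 1 → mismatch
Recompute each column's even parity and compare to cp:
  c0: data parity 0, sent cp 0 → ok
  c1: data parity 1, sent cp 1 → ok
  c2: data parity 0, sent cp 0 → ok
  c3: data parity 0, sent cp 1 → mismatch
Exactly one row (r3) and one column (c3) fail → the flipped bit is at their intersection.

row 3, column 3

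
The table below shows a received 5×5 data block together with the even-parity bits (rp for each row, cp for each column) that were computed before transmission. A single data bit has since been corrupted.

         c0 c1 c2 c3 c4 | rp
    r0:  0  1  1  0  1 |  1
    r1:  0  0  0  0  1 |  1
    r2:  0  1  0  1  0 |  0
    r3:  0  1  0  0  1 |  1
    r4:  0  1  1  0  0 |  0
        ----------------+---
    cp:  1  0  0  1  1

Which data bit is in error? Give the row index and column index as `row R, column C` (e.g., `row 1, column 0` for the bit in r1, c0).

row 3, column 0

Recompute each row's even parity and compare to rp:
  r0: data parity 1, sent rp 1 → ok
  r1: data parity 1, sent rp 1 → ok
  r2: data parity 0, sent rp 0 → ok
  r3: data parity 0, sent rp 1 → mismatch
  r4: data parity 0, sent rp 0 → ok
Recompute each column's even parity and compare to cp:
  c0: data parity 0, sent cp 1 → mismatch
  c1: data parity 0, sent cp 0 → ok
  c2: data parity 0, sent cp 0 → ok
  c3: data parity 1, sent cp 1 → ok
  c4: data parity 1, sent cp 1 → ok
Exactly one row (r3) and one column (c0) fail → the flipped bit is at their intersection.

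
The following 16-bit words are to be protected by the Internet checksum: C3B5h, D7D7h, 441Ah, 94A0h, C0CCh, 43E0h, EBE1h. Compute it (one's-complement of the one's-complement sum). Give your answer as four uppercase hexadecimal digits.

One's-complement addition (fold any carry out of bit 15 back into bit 0):
  0xC3B5 + 0xD7D7 = 0x19B8C → wrap carry → 0x9B8D
  0x9B8D + 0x441A = 0x0DFA7
  0xDFA7 + 0x94A0 = 0x17447 → wrap carry → 0x7448
  0x7448 + 0xC0CC = 0x13514 → wrap carry → 0x3515
  0x3515 + 0x43E0 = 0x078F5
  0x78F5 + 0xEBE1 = 0x164D6 → wrap carry → 0x64D7
One's-complement sum = 0x64D7.
Checksum = ~0x64D7 & 0xFFFF = 0x9B28.

9B28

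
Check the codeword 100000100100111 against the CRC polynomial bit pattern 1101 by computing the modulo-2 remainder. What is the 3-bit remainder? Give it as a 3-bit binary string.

111

Modulo-2 division of 100000100100111 by 1101:
  pos 0: 1000 XOR 1101 = 0101
  pos 1: 1010 XOR 1101 = 0111
  pos 2: 1110 XOR 1101 = 0011
  pos 4: 1110 XOR 1101 = 0011
  pos 6: 1101 XOR 1101 = 0000
Remainder = 111 (nonzero — an error is detected).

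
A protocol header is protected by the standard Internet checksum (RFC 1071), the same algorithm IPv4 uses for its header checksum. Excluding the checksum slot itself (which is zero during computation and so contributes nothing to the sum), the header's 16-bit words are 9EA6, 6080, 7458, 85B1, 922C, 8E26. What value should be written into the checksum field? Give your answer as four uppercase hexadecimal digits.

One's-complement addition (fold any carry out of bit 15 back into bit 0):
  0x9EA6 + 0x6080 = 0x0FF26
  0xFF26 + 0x7458 = 0x1737E → wrap carry → 0x737F
  0x737F + 0x85B1 = 0x0F930
  0xF930 + 0x922C = 0x18B5C → wrap carry → 0x8B5D
  0x8B5D + 0x8E26 = 0x11983 → wrap carry → 0x1984
One's-complement sum = 0x1984.
Checksum = ~0x1984 & 0xFFFF = 0xE67B.

E67B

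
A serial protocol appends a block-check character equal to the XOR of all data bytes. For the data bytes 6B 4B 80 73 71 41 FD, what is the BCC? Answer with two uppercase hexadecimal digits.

1E

XOR the bytes together:
  start with 0x6B
  0x6B ⊕ 0x4B = 0x20
  0x20 ⊕ 0x80 = 0xA0
  0xA0 ⊕ 0x73 = 0xD3
  0xD3 ⊕ 0x71 = 0xA2
  0xA2 ⊕ 0x41 = 0xE3
  0xE3 ⊕ 0xFD = 0x1E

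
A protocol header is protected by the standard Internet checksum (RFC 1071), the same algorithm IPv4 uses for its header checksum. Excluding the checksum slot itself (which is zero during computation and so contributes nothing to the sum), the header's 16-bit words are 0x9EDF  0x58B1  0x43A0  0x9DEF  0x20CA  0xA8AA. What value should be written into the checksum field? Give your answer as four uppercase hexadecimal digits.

One's-complement addition (fold any carry out of bit 15 back into bit 0):
  0x9EDF + 0x58B1 = 0x0F790
  0xF790 + 0x43A0 = 0x13B30 → wrap carry → 0x3B31
  0x3B31 + 0x9DEF = 0x0D920
  0xD920 + 0x20CA = 0x0F9EA
  0xF9EA + 0xA8AA = 0x1A294 → wrap carry → 0xA295
One's-complement sum = 0xA295.
Checksum = ~0xA295 & 0xFFFF = 0x5D6A.

5D6A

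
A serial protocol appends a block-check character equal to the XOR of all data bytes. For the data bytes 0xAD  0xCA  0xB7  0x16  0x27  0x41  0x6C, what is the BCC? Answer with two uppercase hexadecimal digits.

XOR the bytes together:
  start with 0xAD
  0xAD ⊕ 0xCA = 0x67
  0x67 ⊕ 0xB7 = 0xD0
  0xD0 ⊕ 0x16 = 0xC6
  0xC6 ⊕ 0x27 = 0xE1
  0xE1 ⊕ 0x41 = 0xA0
  0xA0 ⊕ 0x6C = 0xCC

CC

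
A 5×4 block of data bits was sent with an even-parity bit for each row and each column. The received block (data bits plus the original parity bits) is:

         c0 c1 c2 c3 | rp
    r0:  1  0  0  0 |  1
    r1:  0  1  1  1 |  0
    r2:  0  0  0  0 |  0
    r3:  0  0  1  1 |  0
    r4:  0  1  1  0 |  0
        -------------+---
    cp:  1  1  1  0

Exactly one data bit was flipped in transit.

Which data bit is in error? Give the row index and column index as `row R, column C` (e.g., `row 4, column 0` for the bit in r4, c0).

row 1, column 1

Recompute each row's even parity and compare to rp:
  r0: data parity 1, sent rp 1 → ok
  r1: data parity 1, sent rp 0 → mismatch
  r2: data parity 0, sent rp 0 → ok
  r3: data parity 0, sent rp 0 → ok
  r4: data parity 0, sent rp 0 → ok
Recompute each column's even parity and compare to cp:
  c0: data parity 1, sent cp 1 → ok
  c1: data parity 0, sent cp 1 → mismatch
  c2: data parity 1, sent cp 1 → ok
  c3: data parity 0, sent cp 0 → ok
Exactly one row (r1) and one column (c1) fail → the flipped bit is at their intersection.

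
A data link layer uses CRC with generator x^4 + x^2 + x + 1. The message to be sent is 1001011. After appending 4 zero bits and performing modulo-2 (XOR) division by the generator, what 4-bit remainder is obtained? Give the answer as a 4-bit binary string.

0000

Append 4 zeros: 10010110000. Divide by 10111 (XOR where the leading bit is 1):
  pos 0: 10010 XOR 10111 = 00101
  pos 2: 10111 XOR 10111 = 00000
Remainder (last 4 bits) = 0000. This is the CRC / FCS.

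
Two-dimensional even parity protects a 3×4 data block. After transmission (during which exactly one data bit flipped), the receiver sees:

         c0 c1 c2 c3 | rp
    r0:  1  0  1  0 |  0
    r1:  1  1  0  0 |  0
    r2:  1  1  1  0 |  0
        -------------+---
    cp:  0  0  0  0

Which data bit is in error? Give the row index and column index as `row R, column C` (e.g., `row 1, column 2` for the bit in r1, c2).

Recompute each row's even parity and compare to rp:
  r0: data parity 0, sent rp 0 → ok
  r1: data parity 0, sent rp 0 → ok
  r2: data parity 1, sent rp 0 → mismatch
Recompute each column's even parity and compare to cp:
  c0: data parity 1, sent cp 0 → mismatch
  c1: data parity 0, sent cp 0 → ok
  c2: data parity 0, sent cp 0 → ok
  c3: data parity 0, sent cp 0 → ok
Exactly one row (r2) and one column (c0) fail → the flipped bit is at their intersection.

row 2, column 0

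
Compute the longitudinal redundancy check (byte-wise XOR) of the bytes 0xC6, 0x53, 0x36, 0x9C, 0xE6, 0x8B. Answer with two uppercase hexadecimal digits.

XOR the bytes together:
  start with 0xC6
  0xC6 ⊕ 0x53 = 0x95
  0x95 ⊕ 0x36 = 0xA3
  0xA3 ⊕ 0x9C = 0x3F
  0x3F ⊕ 0xE6 = 0xD9
  0xD9 ⊕ 0x8B = 0x52

52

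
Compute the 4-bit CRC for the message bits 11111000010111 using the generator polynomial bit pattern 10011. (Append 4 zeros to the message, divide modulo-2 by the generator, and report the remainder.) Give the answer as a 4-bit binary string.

1111

Append 4 zeros: 111110000101110000. Divide by 10011 (XOR where the leading bit is 1):
  pos 0: 11111 XOR 10011 = 01100
  pos 1: 11000 XOR 10011 = 01011
  pos 2: 10110 XOR 10011 = 00101
  pos 4: 10100 XOR 10011 = 00111
  pos 6: 11110 XOR 10011 = 01101
  pos 7: 11011 XOR 10011 = 01000
  pos 8: 10001 XOR 10011 = 00010
  pos 11: 10100 XOR 10011 = 00111
  pos 13: 11100 XOR 10011 = 01111
Remainder (last 4 bits) = 1111. This is the CRC / FCS.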